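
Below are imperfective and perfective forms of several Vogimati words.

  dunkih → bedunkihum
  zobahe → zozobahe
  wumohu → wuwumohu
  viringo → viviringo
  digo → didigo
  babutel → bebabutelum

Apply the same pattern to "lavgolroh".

babutel and zobahe both have last vowel 'e' yet inflect differently (bebabutelum, zozobahe), so the last vowel is not what conditions the rule; whether the stem ends in a vowel or a consonant is.
"lavgolroh" ends in a consonant. The stems ending in a consonant (dunkih → bedunkihum, babutel → bebabutelum) add be- … -um around the stem.
The other pattern: stems ending in a vowel repeat the first consonant+vowel as a prefix.
So lavgolroh → belavgolrohum.

belavgolrohum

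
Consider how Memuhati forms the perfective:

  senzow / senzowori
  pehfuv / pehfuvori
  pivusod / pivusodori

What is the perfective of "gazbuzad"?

gazbuzadori

Every pair shown (senzow → senzowori, pehfuv → pehfuvori, pivusod → pivusodori) follows the same rule: add -ori.
So gazbuzad → gazbuzadori.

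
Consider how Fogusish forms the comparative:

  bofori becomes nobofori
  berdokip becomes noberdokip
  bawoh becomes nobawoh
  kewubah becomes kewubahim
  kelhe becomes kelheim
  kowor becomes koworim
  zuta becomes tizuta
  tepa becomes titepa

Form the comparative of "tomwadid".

bawoh and kewubah both end in -h yet inflect differently (nobawoh, kewubahim), so the final letter is not what conditions the rule; the first letter is.
"tomwadid" begins with t-. The one such stem in the data (tepa → titepa) adds the prefix ti-, so the same rule applies.
So tomwadid → titomwadid.

titomwadid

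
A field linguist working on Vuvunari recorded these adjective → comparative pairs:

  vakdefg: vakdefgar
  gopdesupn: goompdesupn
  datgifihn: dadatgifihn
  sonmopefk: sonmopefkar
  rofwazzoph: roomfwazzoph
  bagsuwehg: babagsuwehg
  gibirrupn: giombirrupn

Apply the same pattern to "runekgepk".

"runekgepk" has second-to-last letter 'p'. The stems whose second-to-last letter is 'p' (gibirrupn → giombirrupn, rofwazzoph → roomfwazzoph, gopdesupn → goompdesupn) insert -om- after the first vowel.
So runekgepk → ruomnekgepk.

ruomnekgepk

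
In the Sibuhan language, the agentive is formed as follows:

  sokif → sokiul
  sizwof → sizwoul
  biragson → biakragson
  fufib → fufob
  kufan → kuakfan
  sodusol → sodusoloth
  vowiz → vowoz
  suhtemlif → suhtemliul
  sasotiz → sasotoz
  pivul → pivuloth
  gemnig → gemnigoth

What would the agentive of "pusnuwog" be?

"pusnuwog" ends in -g. The one such stem in the data (gemnig → gemnigoth) adds -oth, so the same rule applies.
The other patterns: stems ending in -f drop the final letter and add -ul; stems ending in -b or -z change the last vowel to 'o'; stems ending in -n insert -ak- after the first vowel.
So pusnuwog → pusnuwogoth.

pusnuwogoth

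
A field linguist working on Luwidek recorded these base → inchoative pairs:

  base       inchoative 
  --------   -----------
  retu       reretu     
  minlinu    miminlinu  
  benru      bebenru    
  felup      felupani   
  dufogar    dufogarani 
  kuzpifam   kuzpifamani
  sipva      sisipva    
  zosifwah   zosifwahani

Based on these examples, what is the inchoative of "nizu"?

ninizu

zosifwah and sipva both have last vowel 'a' yet inflect differently (zosifwahani, sisipva), so the last vowel is not what conditions the rule; whether the stem ends in a vowel or a consonant is.
"nizu" ends in a vowel. The stems ending in a vowel (sipva → sisipva, retu → reretu, minlinu → miminlinu) repeat the first consonant+vowel as a prefix.
So nizu → ninizu.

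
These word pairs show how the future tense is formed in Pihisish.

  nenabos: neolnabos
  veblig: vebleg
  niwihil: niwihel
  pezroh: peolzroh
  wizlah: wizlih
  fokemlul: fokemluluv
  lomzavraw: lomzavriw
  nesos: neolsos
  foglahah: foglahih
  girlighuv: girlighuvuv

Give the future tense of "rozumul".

foglahah and pezroh both end in -h yet inflect differently (foglahih, peolzroh), so the final letter is not what conditions the rule; the last vowel is.
"rozumul" has last vowel 'u'. The stems whose last vowel is 'u' (fokemlul → fokemluluv, girlighuv → girlighuvuv) add -uv.
The other patterns: stems whose last vowel is 'a' change the last vowel to 'i'; stems whose last vowel is 'o' insert -ol- after the first vowel; stems whose last vowel is 'i' change the last vowel to 'e'.
So rozumul → rozumuluv.

rozumuluv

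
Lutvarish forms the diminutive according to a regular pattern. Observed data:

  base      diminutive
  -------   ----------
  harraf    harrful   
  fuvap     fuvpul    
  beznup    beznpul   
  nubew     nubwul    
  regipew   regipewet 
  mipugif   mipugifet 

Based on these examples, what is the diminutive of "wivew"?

nubew and regipew both end in -w yet inflect differently (nubwul, regipewet), so the final letter is not what conditions the rule; the number of vowels is.
"wivew" has 2 vowels. The stems with 2 vowels (harraf → harrful, fuvap → fuvpul, beznup → beznpul) delete the last vowel and add -ul.
So wivew → wivwul.

wivwul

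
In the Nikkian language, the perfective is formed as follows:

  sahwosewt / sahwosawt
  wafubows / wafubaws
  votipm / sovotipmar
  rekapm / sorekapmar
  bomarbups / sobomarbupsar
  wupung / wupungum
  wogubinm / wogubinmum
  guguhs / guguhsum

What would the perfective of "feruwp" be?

ferawp

"feruwp" has second-to-last letter 'w'. The stems whose second-to-last letter is 'w' (sahwosewt → sahwosawt, wafubows → wafubaws) change the last vowel to 'a'.
So feruwp → ferawp.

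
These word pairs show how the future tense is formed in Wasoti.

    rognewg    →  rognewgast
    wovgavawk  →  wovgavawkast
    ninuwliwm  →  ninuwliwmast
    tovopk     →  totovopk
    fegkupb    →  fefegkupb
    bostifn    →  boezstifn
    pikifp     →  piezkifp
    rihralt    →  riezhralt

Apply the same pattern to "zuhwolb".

"zuhwolb" has second-to-last letter 'l'. The one such stem in the data (rihralt → riezhralt) inserts -ez- after the first vowel (as do bostifn, pikifp), so the same rule applies.
The other patterns: stems whose second-to-last letter is 'w' add -ast; stems whose second-to-last letter is 'p' repeat the first consonant+vowel as a prefix.
So zuhwolb → zuezhwolb.

zuezhwolb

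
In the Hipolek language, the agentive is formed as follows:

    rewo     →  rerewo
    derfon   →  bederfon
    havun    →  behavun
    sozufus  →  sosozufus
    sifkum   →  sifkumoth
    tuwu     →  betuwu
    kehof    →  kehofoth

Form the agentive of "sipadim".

sipadimoth

sifkum and sozufus both have last vowel 'u' yet inflect differently (sifkumoth, sosozufus), so the last vowel is not what conditions the rule; the final letter is.
"sipadim" ends in -m. The one such stem in the data (sifkum → sifkumoth) adds -oth, so the same rule applies.
So sipadim → sipadimoth.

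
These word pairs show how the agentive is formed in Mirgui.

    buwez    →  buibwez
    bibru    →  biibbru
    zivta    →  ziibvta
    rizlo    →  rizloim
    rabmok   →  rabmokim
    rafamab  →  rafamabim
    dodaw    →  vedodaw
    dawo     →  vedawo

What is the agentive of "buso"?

buibso

rizlo and dawo both end in -o yet inflect differently (rizloim, vedawo), so the final letter is not what conditions the rule; the first letter is.
"buso" begins with b-. The stems beginning with b- (buwez → buibwez, bibru → biibbru) insert -ib- after the first vowel.
So buso → buibso.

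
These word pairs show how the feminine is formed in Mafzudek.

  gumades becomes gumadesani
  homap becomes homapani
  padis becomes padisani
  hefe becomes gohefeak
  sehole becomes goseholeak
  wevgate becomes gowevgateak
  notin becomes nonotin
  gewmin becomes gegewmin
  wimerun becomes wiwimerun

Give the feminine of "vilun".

"vilun" ends in -n. The stems ending in -n (notin → nonotin, gewmin → gegewmin, wimerun → wiwimerun) repeat the first consonant+vowel as a prefix.
The other patterns: stems ending in -p or -s add -ani; stems ending in -e add go- … -ak around the stem.
So vilun → vivilun.

vivilun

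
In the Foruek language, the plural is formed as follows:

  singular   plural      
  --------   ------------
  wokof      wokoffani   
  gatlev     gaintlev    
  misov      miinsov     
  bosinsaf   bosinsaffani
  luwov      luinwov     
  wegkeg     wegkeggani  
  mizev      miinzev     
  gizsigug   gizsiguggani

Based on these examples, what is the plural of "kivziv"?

luwov and wokof both have last vowel 'o' yet inflect differently (luinwov, wokoffani), so the last vowel is not what conditions the rule; the final letter is.
"kivziv" ends in -v. The stems ending in -v (luwov → luinwov, misov → miinsov, mizev → miinzev) insert -in- after the first vowel.
The other pattern: stems ending in -f or -g double the final consonant and add -ani.
So kivziv → kiinvziv.

kiinvziv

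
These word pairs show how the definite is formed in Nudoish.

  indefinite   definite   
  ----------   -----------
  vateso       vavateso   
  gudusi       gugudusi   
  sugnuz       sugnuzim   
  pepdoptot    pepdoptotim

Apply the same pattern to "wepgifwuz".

vateso and pepdoptot both have last vowel 'o' yet inflect differently (vavateso, pepdoptotim), so the last vowel is not what conditions the rule; whether the stem ends in a vowel or a consonant is.
"wepgifwuz" ends in a consonant. The stems ending in a consonant (pepdoptot → pepdoptotim, sugnuz → sugnuzim) add -im.
So wepgifwuz → wepgifwuzim.

wepgifwuzim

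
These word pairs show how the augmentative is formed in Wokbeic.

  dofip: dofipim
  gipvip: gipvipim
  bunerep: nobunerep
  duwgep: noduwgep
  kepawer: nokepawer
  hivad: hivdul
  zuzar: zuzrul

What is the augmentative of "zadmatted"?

dofip and bunerep both end in -p yet inflect differently (dofipim, nobunerep), so the final letter is not what conditions the rule; the last vowel is.
"zadmatted" has last vowel 'e'. The stems whose last vowel is 'e' (bunerep → nobunerep, duwgep → noduwgep, kepawer → nokepawer) add the prefix no-.
So zadmatted → nozadmatted.

nozadmatted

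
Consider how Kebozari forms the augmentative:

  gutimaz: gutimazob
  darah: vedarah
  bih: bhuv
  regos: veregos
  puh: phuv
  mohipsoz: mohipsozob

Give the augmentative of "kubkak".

bih and darah both end in -h yet inflect differently (bhuv, vedarah), so the final letter is not what conditions the rule; the number of vowels is.
"kubkak" has 2 vowels. The stems with 2 vowels (regos → veregos, darah → vedarah) add the prefix ve-.
The other patterns: stems with 1 vowel delete the last vowel and add -uv; stems with 3 vowels add -ob.
So kubkak → vekubkak.

vekubkak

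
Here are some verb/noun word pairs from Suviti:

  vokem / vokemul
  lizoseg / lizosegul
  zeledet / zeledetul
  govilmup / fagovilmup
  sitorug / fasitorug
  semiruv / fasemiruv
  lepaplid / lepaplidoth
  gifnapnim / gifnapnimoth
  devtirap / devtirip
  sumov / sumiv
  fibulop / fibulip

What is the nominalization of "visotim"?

visotimoth

lizoseg and sitorug both end in -g yet inflect differently (lizosegul, fasitorug), so the final letter is not what conditions the rule; the last vowel is.
"visotim" has last vowel 'i'. The stems whose last vowel is 'i' (lepaplid → lepaplidoth, gifnapnim → gifnapnimoth) add -oth.
So visotim → visotimoth.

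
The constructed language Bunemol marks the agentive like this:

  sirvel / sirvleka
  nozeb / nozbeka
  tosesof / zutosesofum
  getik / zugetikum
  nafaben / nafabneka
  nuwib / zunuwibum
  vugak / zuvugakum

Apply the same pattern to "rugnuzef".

nozeb and nuwib both end in -b yet inflect differently (nozbeka, zunuwibum), so the final letter is not what conditions the rule; the last vowel is.
"rugnuzef" has last vowel 'e'. The stems whose last vowel is 'e' (nozeb → nozbeka, nafaben → nafabneka, sirvel → sirvleka) delete the last vowel and add -eka.
So rugnuzef → rugnuzfeka.

rugnuzfeka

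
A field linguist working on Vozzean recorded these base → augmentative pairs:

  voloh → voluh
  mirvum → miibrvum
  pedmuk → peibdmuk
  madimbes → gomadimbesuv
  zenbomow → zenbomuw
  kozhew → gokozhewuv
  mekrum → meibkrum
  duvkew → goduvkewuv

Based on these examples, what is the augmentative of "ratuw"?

raibtuw

"ratuw" has last vowel 'u'. The stems whose last vowel is 'u' (pedmuk → peibdmuk, mirvum → miibrvum, mekrum → meibkrum) insert -ib- after the first vowel.
So ratuw → raibtuw.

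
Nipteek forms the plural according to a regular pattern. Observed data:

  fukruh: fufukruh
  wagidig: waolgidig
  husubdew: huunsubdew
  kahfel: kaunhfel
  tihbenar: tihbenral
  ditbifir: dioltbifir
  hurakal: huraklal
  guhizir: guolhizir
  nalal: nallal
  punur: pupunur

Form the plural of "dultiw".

duolltiw

hurakal and kahfel both end in -l yet inflect differently (huraklal, kaunhfel), so the final letter is not what conditions the rule; the last vowel is.
"dultiw" has last vowel 'i'. The stems whose last vowel is 'i' (wagidig → waolgidig, ditbifir → dioltbifir, guhizir → guolhizir) insert -ol- after the first vowel.
So dultiw → duolltiw.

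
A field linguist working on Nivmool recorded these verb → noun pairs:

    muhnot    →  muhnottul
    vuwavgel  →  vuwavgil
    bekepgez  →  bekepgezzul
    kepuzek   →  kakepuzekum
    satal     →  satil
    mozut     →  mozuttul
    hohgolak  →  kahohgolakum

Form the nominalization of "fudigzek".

"fudigzek" ends in -k. The stems ending in -k (kepuzek → kakepuzekum, hohgolak → kahohgolakum) add ka- … -um around the stem.
So fudigzek → kafudigzekum.

kafudigzekum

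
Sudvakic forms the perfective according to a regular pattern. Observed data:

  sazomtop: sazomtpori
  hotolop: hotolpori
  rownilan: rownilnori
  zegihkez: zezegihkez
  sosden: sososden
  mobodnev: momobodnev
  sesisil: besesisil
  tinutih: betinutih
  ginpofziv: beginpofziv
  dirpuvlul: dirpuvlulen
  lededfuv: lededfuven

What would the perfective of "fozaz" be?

fozzori

rownilan and sosden both end in -n yet inflect differently (rownilnori, sososden), so the final letter is not what conditions the rule; the last vowel is.
"fozaz" has last vowel 'a'. The one such stem in the data (rownilan → rownilnori) deletes the last vowel and adds -ori (as do sazomtop, hotolop), so the same rule applies.
So fozaz → fozzori.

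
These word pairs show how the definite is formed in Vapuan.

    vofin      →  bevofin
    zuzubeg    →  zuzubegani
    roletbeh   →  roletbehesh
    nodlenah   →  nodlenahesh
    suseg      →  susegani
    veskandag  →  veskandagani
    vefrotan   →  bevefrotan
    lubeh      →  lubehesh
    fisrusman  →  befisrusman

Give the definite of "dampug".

dampugani

vefrotan and nodlenah both have last vowel 'a' yet inflect differently (bevefrotan, nodlenahesh), so the last vowel is not what conditions the rule; the final letter is.
"dampug" ends in -g. The stems ending in -g (veskandag → veskandagani, suseg → susegani, zuzubeg → zuzubegani) add -ani.
The other patterns: stems ending in -n add the prefix be-; stems ending in -h add -esh.
So dampug → dampugani.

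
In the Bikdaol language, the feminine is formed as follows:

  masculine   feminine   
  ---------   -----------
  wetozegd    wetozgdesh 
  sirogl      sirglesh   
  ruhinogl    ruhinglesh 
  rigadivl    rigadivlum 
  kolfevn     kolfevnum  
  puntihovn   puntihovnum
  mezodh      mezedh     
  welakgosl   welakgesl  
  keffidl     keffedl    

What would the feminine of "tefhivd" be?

sirogl and rigadivl both end in -l yet inflect differently (sirglesh, rigadivlum), so the final letter is not what conditions the rule; the second-to-last letter is.
"tefhivd" has second-to-last letter 'v'. The stems whose second-to-last letter is 'v' (rigadivl → rigadivlum, kolfevn → kolfevnum, puntihovn → puntihovnum) add -um.
The other patterns: stems whose second-to-last letter is 'g' delete the last vowel and add -esh; stems whose second-to-last letter is 'd' or 's' change the last vowel to 'e'.
So tefhivd → tefhivdum.

tefhivdum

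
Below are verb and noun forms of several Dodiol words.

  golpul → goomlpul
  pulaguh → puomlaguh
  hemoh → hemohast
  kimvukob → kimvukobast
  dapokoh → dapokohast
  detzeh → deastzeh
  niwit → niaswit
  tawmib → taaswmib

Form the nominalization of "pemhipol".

pulaguh and hemoh both end in -h yet inflect differently (puomlaguh, hemohast), so the final letter is not what conditions the rule; the last vowel is.
"pemhipol" has last vowel 'o'. The stems whose last vowel is 'o' (hemoh → hemohast, kimvukob → kimvukobast, dapokoh → dapokohast) add -ast.
So pemhipol → pemhipolast.

pemhipolast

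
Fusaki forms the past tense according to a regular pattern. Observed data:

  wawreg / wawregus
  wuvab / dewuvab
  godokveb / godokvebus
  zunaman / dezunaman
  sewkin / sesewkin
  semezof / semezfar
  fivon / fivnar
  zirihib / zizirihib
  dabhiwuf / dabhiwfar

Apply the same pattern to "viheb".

zirihib and godokveb both end in -b yet inflect differently (zizirihib, godokvebus), so the final letter is not what conditions the rule; the last vowel is.
"viheb" has last vowel 'e'. The stems whose last vowel is 'e' (godokveb → godokvebus, wawreg → wawregus) add -us.
So viheb → vihebus.

vihebus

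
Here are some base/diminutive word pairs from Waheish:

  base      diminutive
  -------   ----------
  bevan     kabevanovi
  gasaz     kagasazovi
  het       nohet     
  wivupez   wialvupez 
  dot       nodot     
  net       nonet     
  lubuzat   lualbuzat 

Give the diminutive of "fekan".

kafekanovi

gasaz and wivupez both end in -z yet inflect differently (kagasazovi, wialvupez), so the final letter is not what conditions the rule; the number of vowels is.
"fekan" has 2 vowels. The stems with 2 vowels (bevan → kabevanovi, gasaz → kagasazovi) add ka- … -ovi around the stem.
So fekan → kafekanovi.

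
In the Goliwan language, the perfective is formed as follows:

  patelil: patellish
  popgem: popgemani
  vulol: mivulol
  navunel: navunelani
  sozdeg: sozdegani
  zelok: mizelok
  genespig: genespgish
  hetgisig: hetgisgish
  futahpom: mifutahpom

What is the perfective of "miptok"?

mimiptok

"miptok" has last vowel 'o'. The stems whose last vowel is 'o' (zelok → mizelok, futahpom → mifutahpom, vulol → mivulol) add the prefix mi-.
So miptok → mimiptok.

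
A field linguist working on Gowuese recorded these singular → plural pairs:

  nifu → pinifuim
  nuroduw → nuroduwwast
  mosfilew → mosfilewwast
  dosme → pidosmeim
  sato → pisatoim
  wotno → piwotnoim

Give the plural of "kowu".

pikowuim

"kowu" ends in a vowel. The stems ending in a vowel (nifu → pinifuim, sato → pisatoim, dosme → pidosmeim) add pi- … -im around the stem.
So kowu → pikowuim.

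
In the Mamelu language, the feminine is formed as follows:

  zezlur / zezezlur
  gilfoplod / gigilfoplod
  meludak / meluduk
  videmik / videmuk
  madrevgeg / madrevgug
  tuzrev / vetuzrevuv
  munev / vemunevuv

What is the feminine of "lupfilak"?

lupfiluk

madrevgeg and tuzrev both have last vowel 'e' yet inflect differently (madrevgug, vetuzrevuv), so the last vowel is not what conditions the rule; the final letter is.
"lupfilak" ends in -k. The stems ending in -k (meludak → meluduk, videmik → videmuk) change the last vowel to 'u'.
So lupfilak → lupfiluk.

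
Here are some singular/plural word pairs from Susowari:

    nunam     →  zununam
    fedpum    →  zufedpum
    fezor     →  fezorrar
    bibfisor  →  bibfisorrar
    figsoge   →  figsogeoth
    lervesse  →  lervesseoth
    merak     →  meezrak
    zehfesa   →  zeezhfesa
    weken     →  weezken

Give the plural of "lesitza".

leezsitza

nunam and merak both have last vowel 'a' yet inflect differently (zununam, meezrak), so the last vowel is not what conditions the rule; the final letter is.
"lesitza" ends in -a. The one such stem in the data (zehfesa → zeezhfesa) inserts -ez- after the first vowel (as do merak, weken), so the same rule applies.
So lesitza → leezsitza.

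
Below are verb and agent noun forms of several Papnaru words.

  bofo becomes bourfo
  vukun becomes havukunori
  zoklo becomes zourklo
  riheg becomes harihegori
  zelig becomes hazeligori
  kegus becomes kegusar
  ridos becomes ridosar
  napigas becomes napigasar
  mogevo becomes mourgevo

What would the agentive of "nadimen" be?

"nadimen" ends in -n. The one such stem in the data (vukun → havukunori) adds ha- … -ori around the stem, so the same rule applies.
The other patterns: stems ending in -s add -ar; stems ending in -o insert -ur- after the first vowel.
So nadimen → hanadimenori.

hanadimenori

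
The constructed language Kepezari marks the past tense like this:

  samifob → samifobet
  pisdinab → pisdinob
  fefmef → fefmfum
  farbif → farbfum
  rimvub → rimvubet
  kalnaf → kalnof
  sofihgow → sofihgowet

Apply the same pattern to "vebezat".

farbif and kalnaf both end in -f yet inflect differently (farbfum, kalnof), so the final letter is not what conditions the rule; the last vowel is.
"vebezat" has last vowel 'a'. The stems whose last vowel is 'a' (pisdinab → pisdinob, kalnaf → kalnof) change the last vowel to 'o'.
So vebezat → vebezot.

vebezot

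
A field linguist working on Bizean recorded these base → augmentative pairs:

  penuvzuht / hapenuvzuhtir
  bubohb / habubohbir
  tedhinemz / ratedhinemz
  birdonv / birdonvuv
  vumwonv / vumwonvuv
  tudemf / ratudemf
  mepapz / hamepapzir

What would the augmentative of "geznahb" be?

"geznahb" has second-to-last letter 'h'. The stems whose second-to-last letter is 'h' (bubohb → habubohbir, penuvzuht → hapenuvzuhtir) add ha- … -ir around the stem.
So geznahb → hageznahbir.

hageznahbir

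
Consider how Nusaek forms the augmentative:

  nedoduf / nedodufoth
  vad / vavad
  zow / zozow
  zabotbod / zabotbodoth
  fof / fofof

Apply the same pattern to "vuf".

vuvuf

nedoduf and fof both end in -f yet inflect differently (nedodufoth, fofof), so the final letter is not what conditions the rule; the number of vowels is.
"vuf" has 1 vowel. The stems with 1 vowel (fof → fofof, vad → vavad, zow → zozow) repeat the first consonant+vowel as a prefix.
So vuf → vuvuf.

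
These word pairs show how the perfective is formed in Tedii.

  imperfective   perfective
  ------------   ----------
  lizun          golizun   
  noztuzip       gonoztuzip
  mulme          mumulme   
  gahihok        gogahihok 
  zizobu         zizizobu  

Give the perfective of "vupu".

lizun and zizobu both have last vowel 'u' yet inflect differently (golizun, zizizobu), so the last vowel is not what conditions the rule; whether the stem ends in a vowel or a consonant is.
"vupu" ends in a vowel. The stems ending in a vowel (zizobu → zizizobu, mulme → mumulme) repeat the first consonant+vowel as a prefix.
So vupu → vuvupu.

vuvupu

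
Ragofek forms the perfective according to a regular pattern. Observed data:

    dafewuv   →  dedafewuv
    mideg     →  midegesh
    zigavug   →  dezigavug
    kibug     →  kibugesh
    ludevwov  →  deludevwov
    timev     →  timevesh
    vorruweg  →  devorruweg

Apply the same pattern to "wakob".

vorruweg and mideg both end in -g yet inflect differently (devorruweg, midegesh), so the final letter is not what conditions the rule; the number of vowels is.
"wakob" has 2 vowels. The stems with 2 vowels (mideg → midegesh, timev → timevesh, kibug → kibugesh) add -esh.
The other pattern: stems with 3 vowels add the prefix de-.
So wakob → wakobesh.

wakobesh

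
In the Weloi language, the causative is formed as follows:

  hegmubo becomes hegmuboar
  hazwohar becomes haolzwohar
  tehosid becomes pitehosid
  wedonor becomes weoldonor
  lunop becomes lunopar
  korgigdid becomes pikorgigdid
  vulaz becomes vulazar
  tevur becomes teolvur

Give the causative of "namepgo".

namepgoar

"namepgo" ends in -o. The one such stem in the data (hegmubo → hegmuboar) adds -ar, so the same rule applies.
The other patterns: stems ending in -r insert -ol- after the first vowel; stems ending in -d add the prefix pi-.
So namepgo → namepgoar.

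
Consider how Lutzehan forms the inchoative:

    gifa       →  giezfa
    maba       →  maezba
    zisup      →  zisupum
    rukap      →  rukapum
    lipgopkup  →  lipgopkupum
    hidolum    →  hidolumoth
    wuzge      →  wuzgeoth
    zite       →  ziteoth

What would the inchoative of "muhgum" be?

"muhgum" ends in -m. The one such stem in the data (hidolum → hidolumoth) adds -oth, so the same rule applies.
So muhgum → muhgumoth.

muhgumoth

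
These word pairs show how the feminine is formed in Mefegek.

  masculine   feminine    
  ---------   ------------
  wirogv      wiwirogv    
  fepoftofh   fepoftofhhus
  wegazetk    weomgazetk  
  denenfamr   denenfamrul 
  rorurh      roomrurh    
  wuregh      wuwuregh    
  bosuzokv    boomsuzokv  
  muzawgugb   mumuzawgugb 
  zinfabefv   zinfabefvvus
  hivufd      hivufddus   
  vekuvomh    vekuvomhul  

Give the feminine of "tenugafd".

tenugafddus

"tenugafd" has second-to-last letter 'f'. The stems whose second-to-last letter is 'f' (hivufd → hivufddus, fepoftofh → fepoftofhhus, zinfabefv → zinfabefvvus) double the final consonant and add -us.
The other patterns: stems whose second-to-last letter is 'g' repeat the first consonant+vowel as a prefix; stems whose second-to-last letter is 'm' add -ul; stems whose second-to-last letter is 'k', 'r' or 't' insert -om- after the first vowel.
So tenugafd → tenugafddus.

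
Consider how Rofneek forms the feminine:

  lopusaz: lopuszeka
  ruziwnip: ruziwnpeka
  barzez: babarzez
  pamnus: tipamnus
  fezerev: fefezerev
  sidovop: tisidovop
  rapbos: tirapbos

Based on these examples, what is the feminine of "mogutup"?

timogutup

lopusaz and barzez both end in -z yet inflect differently (lopuszeka, babarzez), so the final letter is not what conditions the rule; the last vowel is.
"mogutup" has last vowel 'u'. The one such stem in the data (pamnus → tipamnus) adds the prefix ti-, so the same rule applies.
The other patterns: stems whose last vowel is 'a' or 'i' delete the last vowel and add -eka; stems whose last vowel is 'e' repeat the first consonant+vowel as a prefix.
So mogutup → timogutup.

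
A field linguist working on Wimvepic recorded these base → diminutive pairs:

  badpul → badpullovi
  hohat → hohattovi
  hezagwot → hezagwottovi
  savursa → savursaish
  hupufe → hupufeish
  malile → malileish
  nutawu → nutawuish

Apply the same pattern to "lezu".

lezuish

hohat and savursa both have last vowel 'a' yet inflect differently (hohattovi, savursaish), so the last vowel is not what conditions the rule; whether the stem ends in a vowel or a consonant is.
"lezu" ends in a vowel. The stems ending in a vowel (savursa → savursaish, hupufe → hupufeish, malile → malileish) add -ish.
So lezu → lezuish.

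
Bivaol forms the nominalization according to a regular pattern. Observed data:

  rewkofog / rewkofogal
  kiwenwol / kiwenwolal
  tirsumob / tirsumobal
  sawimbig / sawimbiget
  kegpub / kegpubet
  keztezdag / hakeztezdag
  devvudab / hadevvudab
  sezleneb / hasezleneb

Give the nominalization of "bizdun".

bizdunet

"bizdun" has last vowel 'u'. The one such stem in the data (kegpub → kegpubet) adds -et, so the same rule applies.
The other patterns: stems whose last vowel is 'o' add -al; stems whose last vowel is 'a' or 'e' add the prefix ha-.
So bizdun → bizdunet.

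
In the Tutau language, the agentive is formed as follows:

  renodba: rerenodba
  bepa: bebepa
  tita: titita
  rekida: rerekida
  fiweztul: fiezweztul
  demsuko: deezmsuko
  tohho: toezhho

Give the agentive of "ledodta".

leledodta

tita and tohho both begin with t- yet inflect differently (titita, toezhho), so the first letter is not what conditions the rule; the final letter is.
"ledodta" ends in -a. The stems ending in -a (renodba → rerenodba, bepa → bebepa, tita → titita) repeat the first consonant+vowel as a prefix.
The other pattern: stems ending in -l or -o insert -ez- after the first vowel.
So ledodta → leledodta.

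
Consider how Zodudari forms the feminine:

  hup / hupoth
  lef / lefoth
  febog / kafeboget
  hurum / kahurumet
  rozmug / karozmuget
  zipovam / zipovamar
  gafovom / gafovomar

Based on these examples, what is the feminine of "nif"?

hurum and zipovam both end in -m yet inflect differently (kahurumet, zipovamar), so the final letter is not what conditions the rule; the number of vowels is.
"nif" has 1 vowel. The stems with 1 vowel (hup → hupoth, lef → lefoth) add -oth.
The other patterns: stems with 2 vowels add ka- … -et around the stem; stems with 3 vowels add -ar.
So nif → nifoth.

nifoth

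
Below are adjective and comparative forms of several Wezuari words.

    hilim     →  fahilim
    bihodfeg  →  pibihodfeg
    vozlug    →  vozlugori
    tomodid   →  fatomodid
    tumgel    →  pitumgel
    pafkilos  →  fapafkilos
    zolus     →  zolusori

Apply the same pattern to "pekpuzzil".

"pekpuzzil" has last vowel 'i'. The stems whose last vowel is 'i' (tomodid → fatomodid, hilim → fahilim) add the prefix fa-.
So pekpuzzil → fapekpuzzil.

fapekpuzzil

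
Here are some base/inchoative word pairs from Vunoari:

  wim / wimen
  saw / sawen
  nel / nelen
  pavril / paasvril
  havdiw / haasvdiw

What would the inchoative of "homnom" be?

"homnom" has 2 vowels. The stems with 2 vowels (pavril → paasvril, havdiw → haasvdiw) insert -as- after the first vowel.
The other pattern: stems with 1 vowel add -en.
So homnom → hoasmnom.

hoasmnom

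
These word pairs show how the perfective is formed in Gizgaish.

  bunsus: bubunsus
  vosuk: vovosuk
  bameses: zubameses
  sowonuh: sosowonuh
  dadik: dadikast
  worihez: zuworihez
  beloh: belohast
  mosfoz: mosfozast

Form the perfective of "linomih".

linomihast

bameses and bunsus both end in -s yet inflect differently (zubameses, bubunsus), so the final letter is not what conditions the rule; the last vowel is.
"linomih" has last vowel 'i'. The one such stem in the data (dadik → dadikast) adds -ast, so the same rule applies.
So linomih → linomihast.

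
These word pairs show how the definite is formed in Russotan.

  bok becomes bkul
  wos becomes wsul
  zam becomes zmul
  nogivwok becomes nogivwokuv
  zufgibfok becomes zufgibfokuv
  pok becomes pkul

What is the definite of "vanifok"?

nogivwok and pok both end in -k yet inflect differently (nogivwokuv, pkul), so the final letter is not what conditions the rule; the number of vowels is.
"vanifok" has 3 vowels. The stems with 3 vowels (nogivwok → nogivwokuv, zufgibfok → zufgibfokuv) add -uv.
The other pattern: stems with 1 vowel delete the last vowel and add -ul.
So vanifok → vanifokuv.

vanifokuv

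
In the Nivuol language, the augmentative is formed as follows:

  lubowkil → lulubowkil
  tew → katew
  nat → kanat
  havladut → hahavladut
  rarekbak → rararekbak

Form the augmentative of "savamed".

havladut and nat both end in -t yet inflect differently (hahavladut, kanat), so the final letter is not what conditions the rule; the number of vowels is.
"savamed" has 3 vowels. The stems with 3 vowels (havladut → hahavladut, lubowkil → lulubowkil, rarekbak → rararekbak) repeat the first consonant+vowel as a prefix.
The other pattern: stems with 1 vowel add the prefix ka-.
So savamed → sasavamed.

sasavamed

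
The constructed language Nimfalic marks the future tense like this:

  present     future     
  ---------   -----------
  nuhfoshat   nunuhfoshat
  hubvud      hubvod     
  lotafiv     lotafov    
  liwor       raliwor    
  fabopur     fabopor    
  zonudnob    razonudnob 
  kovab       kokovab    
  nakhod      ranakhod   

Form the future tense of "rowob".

kovab and zonudnob both end in -b yet inflect differently (kokovab, razonudnob), so the final letter is not what conditions the rule; the last vowel is.
"rowob" has last vowel 'o'. The stems whose last vowel is 'o' (zonudnob → razonudnob, nakhod → ranakhod, liwor → raliwor) add the prefix ra-.
So rowob → rarowob.

rarowob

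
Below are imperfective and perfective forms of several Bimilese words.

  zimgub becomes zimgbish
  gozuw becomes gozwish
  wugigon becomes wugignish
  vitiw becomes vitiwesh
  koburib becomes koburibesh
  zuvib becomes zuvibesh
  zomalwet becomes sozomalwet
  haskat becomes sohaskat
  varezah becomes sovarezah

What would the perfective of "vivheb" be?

sovivheb

gozuw and vitiw both end in -w yet inflect differently (gozwish, vitiwesh), so the final letter is not what conditions the rule; the last vowel is.
"vivheb" has last vowel 'e'. The one such stem in the data (zomalwet → sozomalwet) adds the prefix so-, so the same rule applies.
The other patterns: stems whose last vowel is 'o' or 'u' delete the last vowel and add -ish; stems whose last vowel is 'i' add -esh.
So vivheb → sovivheb.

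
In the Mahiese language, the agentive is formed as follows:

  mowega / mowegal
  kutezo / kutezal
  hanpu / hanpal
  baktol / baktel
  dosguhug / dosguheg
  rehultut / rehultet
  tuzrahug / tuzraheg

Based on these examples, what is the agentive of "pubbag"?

kutezo and baktol both have last vowel 'o' yet inflect differently (kutezal, baktel), so the last vowel is not what conditions the rule; whether the stem ends in a vowel or a consonant is.
"pubbag" ends in a consonant. The stems ending in a consonant (baktol → baktel, dosguhug → dosguheg, rehultut → rehultet) change the last vowel to 'e'.
The other pattern: stems ending in a vowel drop the final letter and add -al.
So pubbag → pubbeg.

pubbeg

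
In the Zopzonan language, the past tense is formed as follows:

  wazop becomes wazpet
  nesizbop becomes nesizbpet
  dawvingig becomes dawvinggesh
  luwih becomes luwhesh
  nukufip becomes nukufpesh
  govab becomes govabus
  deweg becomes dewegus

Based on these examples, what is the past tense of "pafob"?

pafbet

wazop and nukufip both end in -p yet inflect differently (wazpet, nukufpesh), so the final letter is not what conditions the rule; the last vowel is.
"pafob" has last vowel 'o'. The stems whose last vowel is 'o' (wazop → wazpet, nesizbop → nesizbpet) delete the last vowel and add -et.
The other patterns: stems whose last vowel is 'i' delete the last vowel and add -esh; stems whose last vowel is 'a' or 'e' add -us.
So pafob → pafbet.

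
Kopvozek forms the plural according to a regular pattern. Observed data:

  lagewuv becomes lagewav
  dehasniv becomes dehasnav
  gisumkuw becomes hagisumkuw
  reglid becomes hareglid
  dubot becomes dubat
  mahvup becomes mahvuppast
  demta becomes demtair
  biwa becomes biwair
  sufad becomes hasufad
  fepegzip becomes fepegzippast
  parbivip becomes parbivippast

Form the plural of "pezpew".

hapezpew

"pezpew" ends in -w. The one such stem in the data (gisumkuw → hagisumkuw) adds the prefix ha-, so the same rule applies.
So pezpew → hapezpew.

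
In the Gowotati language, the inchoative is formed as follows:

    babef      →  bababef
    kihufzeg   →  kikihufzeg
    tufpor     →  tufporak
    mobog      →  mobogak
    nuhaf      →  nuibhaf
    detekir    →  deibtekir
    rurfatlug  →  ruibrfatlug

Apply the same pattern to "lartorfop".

kihufzeg and mobog both end in -g yet inflect differently (kikihufzeg, mobogak), so the final letter is not what conditions the rule; the last vowel is.
"lartorfop" has last vowel 'o'. The stems whose last vowel is 'o' (tufpor → tufporak, mobog → mobogak) add -ak.
The other patterns: stems whose last vowel is 'e' repeat the first consonant+vowel as a prefix; stems whose last vowel is 'a', 'i' or 'u' insert -ib- after the first vowel.
So lartorfop → lartorfopak.

lartorfopak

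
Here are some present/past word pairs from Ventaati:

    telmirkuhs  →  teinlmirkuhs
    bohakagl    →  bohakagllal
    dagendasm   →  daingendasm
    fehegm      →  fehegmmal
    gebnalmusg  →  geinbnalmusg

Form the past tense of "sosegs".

sosegssal

fehegm and dagendasm both end in -m yet inflect differently (fehegmmal, daingendasm), so the final letter is not what conditions the rule; the second-to-last letter is.
"sosegs" has second-to-last letter 'g'. The stems whose second-to-last letter is 'g' (bohakagl → bohakagllal, fehegm → fehegmmal) double the final consonant and add -al.
The other pattern: stems whose second-to-last letter is 'h' or 's' insert -in- after the first vowel.
So sosegs → sosegssal.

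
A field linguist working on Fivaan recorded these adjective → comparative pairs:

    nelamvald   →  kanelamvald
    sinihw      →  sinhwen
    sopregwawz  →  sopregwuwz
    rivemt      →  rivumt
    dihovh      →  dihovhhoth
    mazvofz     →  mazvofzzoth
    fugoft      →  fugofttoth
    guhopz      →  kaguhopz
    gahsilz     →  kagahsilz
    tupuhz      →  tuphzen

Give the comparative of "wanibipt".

"wanibipt" has second-to-last letter 'p'. The one such stem in the data (guhopz → kaguhopz) adds the prefix ka-, so the same rule applies.
So wanibipt → kawanibipt.

kawanibipt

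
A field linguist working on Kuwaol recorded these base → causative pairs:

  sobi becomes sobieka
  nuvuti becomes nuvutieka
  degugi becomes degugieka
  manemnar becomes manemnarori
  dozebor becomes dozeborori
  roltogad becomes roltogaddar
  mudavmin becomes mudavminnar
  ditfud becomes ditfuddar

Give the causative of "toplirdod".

manemnar and roltogad both have last vowel 'a' yet inflect differently (manemnarori, roltogaddar), so the last vowel is not what conditions the rule; the final letter is.
"toplirdod" ends in -d. The stems ending in -d (roltogad → roltogaddar, ditfud → ditfuddar) double the final consonant and add -ar.
So toplirdod → toplirdoddar.

toplirdoddar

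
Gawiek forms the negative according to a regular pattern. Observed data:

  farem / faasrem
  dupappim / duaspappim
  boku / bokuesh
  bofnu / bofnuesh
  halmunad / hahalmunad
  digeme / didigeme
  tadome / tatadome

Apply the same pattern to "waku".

wakuesh

farem and digeme both have last vowel 'e' yet inflect differently (faasrem, didigeme), so the last vowel is not what conditions the rule; the final letter is.
"waku" ends in -u. The stems ending in -u (boku → bokuesh, bofnu → bofnuesh) add -esh.
The other patterns: stems ending in -m insert -as- after the first vowel; stems ending in -d or -e repeat the first consonant+vowel as a prefix.
So waku → wakuesh.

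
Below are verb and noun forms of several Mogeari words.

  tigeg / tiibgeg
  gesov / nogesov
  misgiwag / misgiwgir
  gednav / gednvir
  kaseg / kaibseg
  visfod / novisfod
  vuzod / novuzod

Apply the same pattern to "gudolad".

gudoldir

"gudolad" has last vowel 'a'. The stems whose last vowel is 'a' (gednav → gednvir, misgiwag → misgiwgir) delete the last vowel and add -ir.
The other patterns: stems whose last vowel is 'e' insert -ib- after the first vowel; stems whose last vowel is 'o' add the prefix no-.
So gudolad → gudoldir.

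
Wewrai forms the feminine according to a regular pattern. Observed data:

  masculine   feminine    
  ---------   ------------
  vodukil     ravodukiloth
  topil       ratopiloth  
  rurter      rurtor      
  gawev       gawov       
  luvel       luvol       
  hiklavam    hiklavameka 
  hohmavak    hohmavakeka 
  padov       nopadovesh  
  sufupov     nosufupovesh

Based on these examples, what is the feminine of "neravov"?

noneravovesh

vodukil and luvel both end in -l yet inflect differently (ravodukiloth, luvol), so the final letter is not what conditions the rule; the last vowel is.
"neravov" has last vowel 'o'. The stems whose last vowel is 'o' (padov → nopadovesh, sufupov → nosufupovesh) add no- … -esh around the stem.
So neravov → noneravovesh.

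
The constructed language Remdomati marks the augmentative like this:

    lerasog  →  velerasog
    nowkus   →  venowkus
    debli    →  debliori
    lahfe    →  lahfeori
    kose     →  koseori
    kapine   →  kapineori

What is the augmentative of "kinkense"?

"kinkense" ends in a vowel. The stems ending in a vowel (debli → debliori, lahfe → lahfeori, kose → koseori) add -ori.
The other pattern: stems ending in a consonant add the prefix ve-.
So kinkense → kinkenseori.

kinkenseori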